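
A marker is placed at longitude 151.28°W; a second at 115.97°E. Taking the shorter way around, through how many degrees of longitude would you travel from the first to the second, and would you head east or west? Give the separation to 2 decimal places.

Raw difference: 115.97 − -151.28 = 267.25°.
Normalise into (−180°, 180°]: 267.25° − 360° = -92.75°.
Negative ⇒ the second point lies to the west; separation 92.75°.

92.75° west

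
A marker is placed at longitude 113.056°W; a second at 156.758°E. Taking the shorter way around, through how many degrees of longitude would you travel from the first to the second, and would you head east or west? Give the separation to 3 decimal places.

90.186° west

Raw difference: 156.758 − -113.056 = 269.814°.
Normalise into (−180°, 180°]: 269.814° − 360° = -90.186°.
Negative ⇒ the second point lies to the west; separation 90.186°.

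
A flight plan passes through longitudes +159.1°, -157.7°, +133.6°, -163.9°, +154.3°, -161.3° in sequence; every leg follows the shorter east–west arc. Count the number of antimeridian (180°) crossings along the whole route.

Leg 1: +159.1° → -157.7°, shortest Δλ = 43.2° (east) — crosses 180°.
Leg 2: -157.7° → +133.6°, shortest Δλ = -68.7° (west) — crosses 180°.
Leg 3: +133.6° → -163.9°, shortest Δλ = 62.5° (east) — crosses 180°.
Leg 4: -163.9° → +154.3°, shortest Δλ = -41.8° (west) — crosses 180°.
Leg 5: +154.3° → -161.3°, shortest Δλ = 44.4° (east) — crosses 180°.
Total crossings: 5.

5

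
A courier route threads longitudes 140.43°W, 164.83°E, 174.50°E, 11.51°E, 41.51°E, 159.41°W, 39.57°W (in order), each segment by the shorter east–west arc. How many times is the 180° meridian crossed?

2

Leg 1: -140.43° → +164.83°, shortest Δλ = -54.74° (west) — crosses 180°.
Leg 2: +164.83° → +174.50°, shortest Δλ = 9.67° (east) — does not cross 180°.
Leg 3: +174.50° → +11.51°, shortest Δλ = -162.99° (west) — does not cross 180°.
Leg 4: +11.51° → +41.51°, shortest Δλ = 30.0° (east) — does not cross 180°.
Leg 5: +41.51° → -159.41°, shortest Δλ = 159.08° (east) — crosses 180°.
Leg 6: -159.41° → -39.57°, shortest Δλ = 119.84° (east) — does not cross 180°.
Total crossings: 2.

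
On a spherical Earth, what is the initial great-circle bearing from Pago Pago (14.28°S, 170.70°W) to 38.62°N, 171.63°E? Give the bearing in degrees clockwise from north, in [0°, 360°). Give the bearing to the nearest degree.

Δλ = 171.63 − -170.70 = 342.33°; wrapped into (−180°, 180°]: -17.67°.
θ = atan2( sin Δλ · cos φ₂ , cos φ₁ · sin φ₂ − sin φ₁ · cos φ₂ · cos Δλ )
  = atan2(-0.23715, 0.78849) = -16.740° → normalised to [0°, 360°): 343.260°.

343°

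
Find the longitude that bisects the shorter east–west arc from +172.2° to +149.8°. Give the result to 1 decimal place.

Signed shortest Δλ from +172.2° to +149.8° is -22.4°.
Midpoint longitude = +172.2° + (-22.4°)/2 = +172.2° − 11.2° = +161.0°.

+161.0°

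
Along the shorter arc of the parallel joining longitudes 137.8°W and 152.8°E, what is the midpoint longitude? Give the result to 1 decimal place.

172.5°W

Signed shortest Δλ from -137.8° to +152.8° is -69.4°.
Midpoint longitude = -137.8° + (-69.4°)/2 = -137.8° − 34.7° = -172.5°.
(The naïve average (-137.8 + +152.8)/2 = 7.5° is on the wrong side of the globe.)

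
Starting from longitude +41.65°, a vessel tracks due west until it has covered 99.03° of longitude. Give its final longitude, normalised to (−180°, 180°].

-57.38°

Start at +41.65°; shift −99.03° → -57.38°.
-57.38° already lies in (−180°, 180°].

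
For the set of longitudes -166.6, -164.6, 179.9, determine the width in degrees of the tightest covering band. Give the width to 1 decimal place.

15.5°

Sort the longitudes: -166.6°, -164.6°, +179.9°.
Eastward gaps between consecutive values (wrapping around): 2.0°, 344.5°, 13.5°.
Largest gap = 344.5° ⇒ minimal covering band is its complement: 360° − 344.5° = 15.5°.
Band runs from +179.9° eastward to -164.6°, crossing the antimeridian.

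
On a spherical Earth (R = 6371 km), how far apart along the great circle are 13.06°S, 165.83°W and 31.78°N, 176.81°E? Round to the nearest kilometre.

Δλ = 176.81 − -165.83 = 342.64°; wrapped into (−180°, 180°]: -17.36°.
Δφ = 31.78 − -13.06 = 44.84°.
a = sin²(Δφ/2) + cos φ₁ · cos φ₂ · sin²(Δλ/2) = 0.164321.
c = 2·atan2(√a, √(1−a)) = 0.83476 rad → d = 6371·c ≈ 5318.23 km.

5318 km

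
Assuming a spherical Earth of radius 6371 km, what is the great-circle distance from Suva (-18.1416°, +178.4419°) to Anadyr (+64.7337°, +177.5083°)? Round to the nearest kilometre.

Δλ = 177.5083 − 178.4419 = -0.9336°.
Δφ = 64.7337 − -18.1416 = 82.8753°.
a = sin²(Δφ/2) + cos φ₁ · cos φ₂ · sin²(Δλ/2) = 0.438012.
c = 2·atan2(√a, √(1−a)) = 1.44650 rad → d = 6371·c ≈ 9215.66 km.

9216 km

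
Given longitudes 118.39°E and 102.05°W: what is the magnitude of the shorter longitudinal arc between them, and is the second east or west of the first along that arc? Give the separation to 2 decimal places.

Raw difference: -102.05 − 118.39 = -220.44°.
Normalise into (−180°, 180°]: -220.44° + 360° = 139.56°.
Positive ⇒ the second point lies to the east; separation 139.56°.

139.56° east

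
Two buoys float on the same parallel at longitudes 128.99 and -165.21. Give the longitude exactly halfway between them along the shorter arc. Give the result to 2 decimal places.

+161.89°

Signed shortest Δλ from +128.99° to -165.21° is +65.80°.
Midpoint longitude = +128.99° + (+65.80°)/2 = +128.99° + 32.90° = +161.89°.
(The naïve average (+128.99 + -165.21)/2 = -18.11° is on the wrong side of the globe.)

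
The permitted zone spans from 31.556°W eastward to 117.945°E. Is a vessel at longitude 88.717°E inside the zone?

Yes

Band width going east from -31.556° to +117.945°: ((117.945 − -31.556) mod 360) = 149.501°.
Offset of +88.717° east of the west edge: ((88.717 − -31.556) mod 360) = 120.273°.
120.273° ≤ 149.501° ⇒ inside.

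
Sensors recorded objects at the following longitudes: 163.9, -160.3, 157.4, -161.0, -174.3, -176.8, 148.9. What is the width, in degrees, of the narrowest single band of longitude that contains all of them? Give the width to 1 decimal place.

50.8°

Sort the longitudes: -176.8°, -174.3°, -161.0°, -160.3°, +148.9°, +157.4°, +163.9°.
Eastward gaps between consecutive values (wrapping around): 2.5°, 13.3°, 0.7°, 309.2°, 8.5°, 6.5°, 19.3°.
Largest gap = 309.2° ⇒ minimal covering band is its complement: 360° − 309.2° = 50.8°.
Band runs from +148.9° eastward to -160.3°, crossing the antimeridian.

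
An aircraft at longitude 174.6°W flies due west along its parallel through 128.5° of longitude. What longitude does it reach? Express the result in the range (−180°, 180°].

Start at -174.6°; shift −128.5° → -303.1°.
-303.1° lies outside (−180°, 180°]; add 360° → +56.9°.

56.9°E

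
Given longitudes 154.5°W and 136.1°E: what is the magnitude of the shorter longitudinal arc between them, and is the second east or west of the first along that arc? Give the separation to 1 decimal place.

69.4° west

Raw difference: 136.1 − -154.5 = 290.6°.
Normalise into (−180°, 180°]: 290.6° − 360° = -69.4°.
Negative ⇒ the second point lies to the west; separation 69.4°.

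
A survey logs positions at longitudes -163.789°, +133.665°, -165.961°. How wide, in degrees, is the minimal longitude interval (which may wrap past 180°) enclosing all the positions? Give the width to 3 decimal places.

62.546°

Sort the longitudes: -165.961°, -163.789°, +133.665°.
Eastward gaps between consecutive values (wrapping around): 2.172°, 297.454°, 60.374°.
Largest gap = 297.454° ⇒ minimal covering band is its complement: 360° − 297.454° = 62.546°.
Band runs from +133.665° eastward to -163.789°, crossing the antimeridian.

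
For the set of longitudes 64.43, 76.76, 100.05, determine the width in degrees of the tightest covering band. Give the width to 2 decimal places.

35.62°

Sort the longitudes: +64.43°, +76.76°, +100.05°.
Eastward gaps between consecutive values (wrapping around): 12.33°, 23.29°, 324.38°.
Largest gap = 324.38° ⇒ minimal covering band is its complement: 360° − 324.38° = 35.62°.
Band runs from +64.43° eastward to +100.05°.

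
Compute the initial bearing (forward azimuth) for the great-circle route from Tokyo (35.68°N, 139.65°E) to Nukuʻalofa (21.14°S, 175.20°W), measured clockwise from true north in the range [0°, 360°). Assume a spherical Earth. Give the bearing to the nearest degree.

136°

Δλ = -175.20 − 139.65 = -314.85°; wrapped into (−180°, 180°]: 45.15°.
θ = atan2( sin Δλ · cos φ₂ , cos φ₁ · sin φ₂ − sin φ₁ · cos φ₂ · cos Δλ )
  = atan2(0.66124, -0.67661) = 135.658° → normalised to [0°, 360°): 135.658°.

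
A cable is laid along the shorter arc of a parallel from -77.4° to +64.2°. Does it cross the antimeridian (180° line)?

No

Signed shortest Δλ = ((64.2 − -77.4 + 180) mod 360) − 180 = 141.6°.
Going east by 141.6° from -77.4° reaches +64.2° without touching 180°.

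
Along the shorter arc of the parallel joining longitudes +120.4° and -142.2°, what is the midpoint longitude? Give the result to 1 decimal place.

+169.1°

Signed shortest Δλ from +120.4° to -142.2° is +97.4°.
Midpoint longitude = +120.4° + (+97.4°)/2 = +120.4° + 48.7° = +169.1°.
(The naïve average (+120.4 + -142.2)/2 = -10.9° is on the wrong side of the globe.)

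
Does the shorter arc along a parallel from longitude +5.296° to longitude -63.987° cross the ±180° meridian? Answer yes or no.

No

Signed shortest Δλ = ((-63.987 − 5.296 + 180) mod 360) − 180 = -69.283°.
Going west by 69.283° from +5.296° reaches -63.987° without touching 180°.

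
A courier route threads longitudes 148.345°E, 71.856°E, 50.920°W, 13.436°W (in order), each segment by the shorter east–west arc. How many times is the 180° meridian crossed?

0

Leg 1: +148.345° → +71.856°, shortest Δλ = -76.489° (west) — does not cross 180°.
Leg 2: +71.856° → -50.920°, shortest Δλ = -122.776° (west) — does not cross 180°.
Leg 3: -50.920° → -13.436°, shortest Δλ = 37.484° (east) — does not cross 180°.
Total crossings: 0.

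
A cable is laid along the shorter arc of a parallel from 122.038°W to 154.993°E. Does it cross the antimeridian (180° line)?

Yes

Naïve |154.993 − -122.038| = 277.031° > 180°, so the shorter arc goes the other way round — across 180°.
Signed shortest Δλ = ((154.993 − -122.038 + 180) mod 360) − 180 = -82.969°.
Going west by 82.969° from -122.038° passes through 180° before reaching +154.993°.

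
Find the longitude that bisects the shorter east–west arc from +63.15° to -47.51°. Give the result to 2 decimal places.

+7.82°

Signed shortest Δλ from +63.15° to -47.51° is -110.66°.
Midpoint longitude = +63.15° + (-110.66°)/2 = +63.15° − 55.33° = +7.82°.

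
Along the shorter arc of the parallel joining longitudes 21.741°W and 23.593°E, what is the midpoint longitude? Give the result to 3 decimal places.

0.926°E

Signed shortest Δλ from -21.741° to +23.593° is +45.334°.
Midpoint longitude = -21.741° + (+45.334°)/2 = -21.741° + 22.667° = +0.926°.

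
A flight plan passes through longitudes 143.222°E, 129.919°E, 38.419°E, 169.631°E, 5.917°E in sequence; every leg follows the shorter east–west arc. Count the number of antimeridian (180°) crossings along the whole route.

Leg 1: +143.222° → +129.919°, shortest Δλ = -13.303° (west) — does not cross 180°.
Leg 2: +129.919° → +38.419°, shortest Δλ = -91.5° (west) — does not cross 180°.
Leg 3: +38.419° → +169.631°, shortest Δλ = 131.212° (east) — does not cross 180°.
Leg 4: +169.631° → +5.917°, shortest Δλ = -163.714° (west) — does not cross 180°.
Total crossings: 0.

0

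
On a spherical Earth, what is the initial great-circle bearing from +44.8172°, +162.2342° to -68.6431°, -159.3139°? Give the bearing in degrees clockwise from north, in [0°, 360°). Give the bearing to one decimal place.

Δλ = -159.3139 − 162.2342 = -321.5481°; wrapped into (−180°, 180°]: 38.4519°.
θ = atan2( sin Δλ · cos φ₂ , cos φ₁ · sin φ₂ − sin φ₁ · cos φ₂ · cos Δλ )
  = atan2(0.22647, -0.86167) = 165.274° → normalised to [0°, 360°): 165.274°.

165.3°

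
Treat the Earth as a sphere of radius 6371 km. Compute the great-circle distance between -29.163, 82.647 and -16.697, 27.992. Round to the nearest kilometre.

5715 km

Δλ = 27.992 − 82.647 = -54.655°.
Δφ = -16.697 − -29.163 = 12.466°.
a = sin²(Δφ/2) + cos φ₁ · cos φ₂ · sin²(Δλ/2) = 0.188064.
c = 2·atan2(√a, √(1−a)) = 0.89711 rad → d = 6371·c ≈ 5715.48 km.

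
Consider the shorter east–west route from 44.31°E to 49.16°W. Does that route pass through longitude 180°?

Signed shortest Δλ = ((-49.16 − 44.31 + 180) mod 360) − 180 = -93.47°.
Going west by 93.47° from +44.31° reaches -49.16° without touching 180°.

No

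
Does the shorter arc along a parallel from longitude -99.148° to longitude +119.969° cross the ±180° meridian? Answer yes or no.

Yes

Naïve |119.969 − -99.148| = 219.117° > 180°, so the shorter arc goes the other way round — across 180°.
Signed shortest Δλ = ((119.969 − -99.148 + 180) mod 360) − 180 = -140.883°.
Going west by 140.883° from -99.148° passes through 180° before reaching +119.969°.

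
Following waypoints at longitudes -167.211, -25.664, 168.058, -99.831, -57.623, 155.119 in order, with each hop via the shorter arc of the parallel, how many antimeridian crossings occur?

3

Leg 1: -167.211° → -25.664°, shortest Δλ = 141.547° (east) — does not cross 180°.
Leg 2: -25.664° → +168.058°, shortest Δλ = -166.278° (west) — crosses 180°.
Leg 3: +168.058° → -99.831°, shortest Δλ = 92.111° (east) — crosses 180°.
Leg 4: -99.831° → -57.623°, shortest Δλ = 42.208° (east) — does not cross 180°.
Leg 5: -57.623° → +155.119°, shortest Δλ = -147.258° (west) — crosses 180°.
Total crossings: 3.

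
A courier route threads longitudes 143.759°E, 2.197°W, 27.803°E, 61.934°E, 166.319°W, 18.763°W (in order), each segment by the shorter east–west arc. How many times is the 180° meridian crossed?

1

Leg 1: +143.759° → -2.197°, shortest Δλ = -145.956° (west) — does not cross 180°.
Leg 2: -2.197° → +27.803°, shortest Δλ = 30.0° (east) — does not cross 180°.
Leg 3: +27.803° → +61.934°, shortest Δλ = 34.131° (east) — does not cross 180°.
Leg 4: +61.934° → -166.319°, shortest Δλ = 131.747° (east) — crosses 180°.
Leg 5: -166.319° → -18.763°, shortest Δλ = 147.556° (east) — does not cross 180°.
Total crossings: 1.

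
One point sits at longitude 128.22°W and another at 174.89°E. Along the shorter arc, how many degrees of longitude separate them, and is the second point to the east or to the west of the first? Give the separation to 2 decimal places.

56.89° west

Raw difference: 174.89 − -128.22 = 303.11°.
Normalise into (−180°, 180°]: 303.11° − 360° = -56.89°.
Negative ⇒ the second point lies to the west; separation 56.89°.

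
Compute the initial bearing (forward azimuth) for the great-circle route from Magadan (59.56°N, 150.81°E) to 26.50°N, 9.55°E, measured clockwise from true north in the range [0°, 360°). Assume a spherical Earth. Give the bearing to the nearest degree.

326°

Δλ = 9.55 − 150.81 = -141.26°.
θ = atan2( sin Δλ · cos φ₂ , cos φ₁ · sin φ₂ − sin φ₁ · cos φ₂ · cos Δλ )
  = atan2(-0.56004, 0.82788) = -34.077° → normalised to [0°, 360°): 325.923°.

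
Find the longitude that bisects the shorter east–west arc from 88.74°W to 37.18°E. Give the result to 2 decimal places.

Signed shortest Δλ from -88.74° to +37.18° is +125.92°.
Midpoint longitude = -88.74° + (+125.92°)/2 = -88.74° + 62.96° = -25.78°.

25.78°W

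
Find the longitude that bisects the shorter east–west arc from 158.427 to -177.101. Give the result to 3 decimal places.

Signed shortest Δλ from +158.427° to -177.101° is +24.472°.
Midpoint longitude = +158.427° + (+24.472°)/2 = +158.427° + 12.236° = +170.663°.
(The naïve average (+158.427 + -177.101)/2 = -9.337° is on the wrong side of the globe.)

+170.663°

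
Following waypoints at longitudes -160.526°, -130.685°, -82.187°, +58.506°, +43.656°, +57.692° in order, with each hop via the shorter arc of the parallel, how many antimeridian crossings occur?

0

Leg 1: -160.526° → -130.685°, shortest Δλ = 29.841° (east) — does not cross 180°.
Leg 2: -130.685° → -82.187°, shortest Δλ = 48.498° (east) — does not cross 180°.
Leg 3: -82.187° → +58.506°, shortest Δλ = 140.693° (east) — does not cross 180°.
Leg 4: +58.506° → +43.656°, shortest Δλ = -14.85° (west) — does not cross 180°.
Leg 5: +43.656° → +57.692°, shortest Δλ = 14.036° (east) — does not cross 180°.
Total crossings: 0.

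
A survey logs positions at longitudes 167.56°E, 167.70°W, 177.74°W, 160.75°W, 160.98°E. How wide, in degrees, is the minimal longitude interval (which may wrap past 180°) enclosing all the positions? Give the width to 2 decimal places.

Sort the longitudes: -177.74°, -167.70°, -160.75°, +160.98°, +167.56°.
Eastward gaps between consecutive values (wrapping around): 10.04°, 6.95°, 321.73°, 6.58°, 14.70°.
Largest gap = 321.73° ⇒ minimal covering band is its complement: 360° − 321.73° = 38.27°.
Band runs from +160.98° eastward to -160.75°, crossing the antimeridian.

38.27°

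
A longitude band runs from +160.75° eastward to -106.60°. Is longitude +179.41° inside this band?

Band width going east from +160.75° to -106.60°: ((-106.60 − 160.75) mod 360) = 92.65°.
Offset of +179.41° east of the west edge: ((179.41 − 160.75) mod 360) = 18.66°.
18.66° ≤ 92.65° ⇒ inside.

Yes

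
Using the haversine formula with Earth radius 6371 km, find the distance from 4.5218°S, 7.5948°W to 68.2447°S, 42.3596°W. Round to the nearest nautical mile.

4075 nmi

Δλ = -42.3596 − -7.5948 = -34.7648°.
Δφ = -68.2447 − -4.5218 = -63.7229°.
a = sin²(Δφ/2) + cos φ₁ · cos φ₂ · sin²(Δλ/2) = 0.311621.
c = 2·atan2(√a, √(1−a)) = 1.18450 rad → d = 6371·c ≈ 7546.46 km ≈ 4074.76 nmi.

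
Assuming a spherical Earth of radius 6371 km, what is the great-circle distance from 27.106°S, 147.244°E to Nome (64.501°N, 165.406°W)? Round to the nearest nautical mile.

5927 nmi

Δλ = -165.406 − 147.244 = -312.650°; wrapped into (−180°, 180°]: 47.350°.
Δφ = 64.501 − -27.106 = 91.607°.
a = sin²(Δφ/2) + cos φ₁ · cos φ₂ · sin²(Δλ/2) = 0.575811.
c = 2·atan2(√a, √(1−a)) = 1.72301 rad → d = 6371·c ≈ 10977.27 km ≈ 5927.25 nmi.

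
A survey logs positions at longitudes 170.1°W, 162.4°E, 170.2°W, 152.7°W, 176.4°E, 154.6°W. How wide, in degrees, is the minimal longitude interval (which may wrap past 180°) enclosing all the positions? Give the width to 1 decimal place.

Sort the longitudes: -170.2°, -170.1°, -154.6°, -152.7°, +162.4°, +176.4°.
Eastward gaps between consecutive values (wrapping around): 0.1°, 15.5°, 1.9°, 315.1°, 14.0°, 13.4°.
Largest gap = 315.1° ⇒ minimal covering band is its complement: 360° − 315.1° = 44.9°.
Band runs from +162.4° eastward to -152.7°, crossing the antimeridian.

44.9°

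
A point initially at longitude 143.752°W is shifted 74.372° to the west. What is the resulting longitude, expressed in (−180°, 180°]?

141.876°E

Start at -143.752°; shift −74.372° → -218.124°.
-218.124° lies outside (−180°, 180°]; add 360° → +141.876°.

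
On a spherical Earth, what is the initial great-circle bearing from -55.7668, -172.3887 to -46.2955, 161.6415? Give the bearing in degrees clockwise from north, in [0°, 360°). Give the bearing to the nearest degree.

289°

Δλ = 161.6415 − -172.3887 = 334.0302°; wrapped into (−180°, 180°]: -25.9698°.
θ = atan2( sin Δλ · cos φ₂ , cos φ₁ · sin φ₂ − sin φ₁ · cos φ₂ · cos Δλ )
  = atan2(-0.30256, 0.10687) = -70.545° → normalised to [0°, 360°): 289.455°.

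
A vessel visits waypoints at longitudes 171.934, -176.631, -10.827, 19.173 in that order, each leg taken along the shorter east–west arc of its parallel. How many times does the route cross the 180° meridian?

1

Leg 1: +171.934° → -176.631°, shortest Δλ = 11.435° (east) — crosses 180°.
Leg 2: -176.631° → -10.827°, shortest Δλ = 165.804° (east) — does not cross 180°.
Leg 3: -10.827° → +19.173°, shortest Δλ = 30.0° (east) — does not cross 180°.
Total crossings: 1.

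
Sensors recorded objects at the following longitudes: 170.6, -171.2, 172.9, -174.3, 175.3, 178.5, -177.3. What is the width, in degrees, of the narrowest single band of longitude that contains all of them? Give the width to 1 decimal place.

18.2°

Sort the longitudes: -177.3°, -174.3°, -171.2°, +170.6°, +172.9°, +175.3°, +178.5°.
Eastward gaps between consecutive values (wrapping around): 3.0°, 3.1°, 341.8°, 2.3°, 2.4°, 3.2°, 4.2°.
Largest gap = 341.8° ⇒ minimal covering band is its complement: 360° − 341.8° = 18.2°.
Band runs from +170.6° eastward to -171.2°, crossing the antimeridian.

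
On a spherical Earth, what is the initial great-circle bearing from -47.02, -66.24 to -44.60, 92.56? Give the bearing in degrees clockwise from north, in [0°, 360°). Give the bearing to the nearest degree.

Δλ = 92.56 − -66.24 = 158.80°.
θ = atan2( sin Δλ · cos φ₂ , cos φ₁ · sin φ₂ − sin φ₁ · cos φ₂ · cos Δλ )
  = atan2(0.25749, -0.96435) = 165.050° → normalised to [0°, 360°): 165.050°.

165°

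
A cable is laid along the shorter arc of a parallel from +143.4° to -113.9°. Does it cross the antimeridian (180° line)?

Yes

Naïve |-113.9 − 143.4| = 257.3° > 180°, so the shorter arc goes the other way round — across 180°.
Signed shortest Δλ = ((-113.9 − 143.4 + 180) mod 360) − 180 = 102.7°.
Going east by 102.7° from +143.4° passes through 180° before reaching -113.9°.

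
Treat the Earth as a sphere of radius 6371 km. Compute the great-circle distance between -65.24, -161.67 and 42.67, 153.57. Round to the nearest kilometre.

Δλ = 153.57 − -161.67 = 315.24°; wrapped into (−180°, 180°]: -44.76°.
Δφ = 42.67 − -65.24 = 107.91°.
a = sin²(Δφ/2) + cos φ₁ · cos φ₂ · sin²(Δλ/2) = 0.698404.
c = 2·atan2(√a, √(1−a)) = 1.97883 rad → d = 6371·c ≈ 12607.14 km.

12607 km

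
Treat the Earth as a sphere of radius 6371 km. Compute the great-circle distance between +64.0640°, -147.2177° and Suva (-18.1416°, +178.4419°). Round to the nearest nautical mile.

Δλ = 178.4419 − -147.2177 = 325.6596°; wrapped into (−180°, 180°]: -34.3404°.
Δφ = -18.1416 − 64.0640 = -82.2056°.
a = sin²(Δφ/2) + cos φ₁ · cos φ₂ · sin²(Δλ/2) = 0.468412.
c = 2·atan2(√a, √(1−a)) = 1.50758 rad → d = 6371·c ≈ 9604.78 km ≈ 5186.17 nmi.

5186 nmi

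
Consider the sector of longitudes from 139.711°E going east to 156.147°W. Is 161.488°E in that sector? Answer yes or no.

Band width going east from +139.711° to -156.147°: ((-156.147 − 139.711) mod 360) = 64.142°.
Offset of +161.488° east of the west edge: ((161.488 − 139.711) mod 360) = 21.777°.
21.777° ≤ 64.142° ⇒ inside.

Yes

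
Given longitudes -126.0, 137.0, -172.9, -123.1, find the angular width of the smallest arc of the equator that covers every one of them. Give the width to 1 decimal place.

Sort the longitudes: -172.9°, -126.0°, -123.1°, +137.0°.
Eastward gaps between consecutive values (wrapping around): 46.9°, 2.9°, 260.1°, 50.1°.
Largest gap = 260.1° ⇒ minimal covering band is its complement: 360° − 260.1° = 99.9°.
Band runs from +137.0° eastward to -123.1°, crossing the antimeridian.

99.9°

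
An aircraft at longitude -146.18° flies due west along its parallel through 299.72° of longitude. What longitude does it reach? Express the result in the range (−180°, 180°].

Start at -146.18°; shift −299.72° → -445.90°.
-445.90° lies outside (−180°, 180°]; add 360° → -85.90°.

-85.90°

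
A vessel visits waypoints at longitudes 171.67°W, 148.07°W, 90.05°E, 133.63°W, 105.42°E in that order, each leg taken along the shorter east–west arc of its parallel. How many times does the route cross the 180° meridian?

3

Leg 1: -171.67° → -148.07°, shortest Δλ = 23.6° (east) — does not cross 180°.
Leg 2: -148.07° → +90.05°, shortest Δλ = -121.88° (west) — crosses 180°.
Leg 3: +90.05° → -133.63°, shortest Δλ = 136.32° (east) — crosses 180°.
Leg 4: -133.63° → +105.42°, shortest Δλ = -120.95° (west) — crosses 180°.
Total crossings: 3.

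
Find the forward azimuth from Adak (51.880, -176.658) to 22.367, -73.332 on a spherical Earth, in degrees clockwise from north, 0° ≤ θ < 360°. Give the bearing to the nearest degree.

Δλ = -73.332 − -176.658 = 103.326°.
θ = atan2( sin Δλ · cos φ₂ , cos φ₁ · sin φ₂ − sin φ₁ · cos φ₂ · cos Δλ )
  = atan2(0.89987, 0.40260) = 65.896° → normalised to [0°, 360°): 65.896°.

66°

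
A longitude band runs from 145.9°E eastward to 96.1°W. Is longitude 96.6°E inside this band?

No

Band width going east from +145.9° to -96.1°: ((-96.1 − 145.9) mod 360) = 118.0°.
Offset of +96.6° east of the west edge: ((96.6 − 145.9) mod 360) = 310.7°.
310.7° > 118.0° ⇒ outside.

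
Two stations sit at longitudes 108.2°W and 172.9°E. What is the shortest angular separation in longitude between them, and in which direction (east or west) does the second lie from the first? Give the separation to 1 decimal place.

78.9° west

Raw difference: 172.9 − -108.2 = 281.1°.
Normalise into (−180°, 180°]: 281.1° − 360° = -78.9°.
Negative ⇒ the second point lies to the west; separation 78.9°.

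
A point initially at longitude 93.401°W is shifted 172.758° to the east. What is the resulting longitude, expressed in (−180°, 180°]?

Start at -93.401°; shift +172.758° → +79.357°.
+79.357° already lies in (−180°, 180°].

79.357°E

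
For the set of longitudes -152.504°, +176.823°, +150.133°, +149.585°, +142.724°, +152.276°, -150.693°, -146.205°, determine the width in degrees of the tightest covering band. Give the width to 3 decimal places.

71.071°

Sort the longitudes: -152.504°, -150.693°, -146.205°, +142.724°, +149.585°, +150.133°, +152.276°, +176.823°.
Eastward gaps between consecutive values (wrapping around): 1.811°, 4.488°, 288.929°, 6.861°, 0.548°, 2.143°, 24.547°, 30.673°.
Largest gap = 288.929° ⇒ minimal covering band is its complement: 360° − 288.929° = 71.071°.
Band runs from +142.724° eastward to -146.205°, crossing the antimeridian.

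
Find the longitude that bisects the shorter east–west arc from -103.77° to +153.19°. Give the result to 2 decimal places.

-155.29°

Signed shortest Δλ from -103.77° to +153.19° is -103.04°.
Midpoint longitude = -103.77° + (-103.04°)/2 = -103.77° − 51.52° = -155.29°.
(The naïve average (-103.77 + +153.19)/2 = 24.71° is on the wrong side of the globe.)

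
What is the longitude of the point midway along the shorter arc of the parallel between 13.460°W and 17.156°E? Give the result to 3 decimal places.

Signed shortest Δλ from -13.460° to +17.156° is +30.616°.
Midpoint longitude = -13.460° + (+30.616°)/2 = -13.460° + 15.308° = +1.848°.

1.848°E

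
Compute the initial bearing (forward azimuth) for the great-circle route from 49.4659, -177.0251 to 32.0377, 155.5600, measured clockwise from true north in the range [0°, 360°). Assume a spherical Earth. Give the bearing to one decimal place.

239.8°

Δλ = 155.5600 − -177.0251 = 332.5851°; wrapped into (−180°, 180°]: -27.4149°.
θ = atan2( sin Δλ · cos φ₂ , cos φ₁ · sin φ₂ − sin φ₁ · cos φ₂ · cos Δλ )
  = atan2(-0.39031, -0.22716) = -120.199° → normalised to [0°, 360°): 239.801°.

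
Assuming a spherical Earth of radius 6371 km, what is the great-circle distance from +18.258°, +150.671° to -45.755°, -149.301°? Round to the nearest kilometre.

9327 km

Δλ = -149.301 − 150.671 = -299.972°; wrapped into (−180°, 180°]: 60.028°.
Δφ = -45.755 − 18.258 = -64.013°.
a = sin²(Δφ/2) + cos φ₁ · cos φ₂ · sin²(Δλ/2) = 0.446707.
c = 2·atan2(√a, √(1−a)) = 1.46401 rad → d = 6371·c ≈ 9327.19 km.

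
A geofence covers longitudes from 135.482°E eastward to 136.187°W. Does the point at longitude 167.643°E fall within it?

Yes

Band width going east from +135.482° to -136.187°: ((-136.187 − 135.482) mod 360) = 88.331°.
Offset of +167.643° east of the west edge: ((167.643 − 135.482) mod 360) = 32.161°.
32.161° ≤ 88.331° ⇒ inside.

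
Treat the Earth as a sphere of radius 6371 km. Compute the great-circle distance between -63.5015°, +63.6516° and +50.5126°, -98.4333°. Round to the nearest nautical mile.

Δλ = -98.4333 − 63.6516 = -162.0849°.
Δφ = 50.5126 − -63.5015 = 114.0141°.
a = sin²(Δφ/2) + cos φ₁ · cos φ₂ · sin²(Δλ/2) = 0.980328.
c = 2·atan2(√a, √(1−a)) = 2.86015 rad → d = 6371·c ≈ 18222.04 km ≈ 9839.11 nmi.

9839 nmi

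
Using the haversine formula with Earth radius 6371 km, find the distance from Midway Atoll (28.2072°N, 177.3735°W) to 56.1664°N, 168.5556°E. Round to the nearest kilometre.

Δλ = 168.5556 − -177.3735 = 345.9291°; wrapped into (−180°, 180°]: -14.0709°.
Δφ = 56.1664 − 28.2072 = 27.9592°.
a = sin²(Δφ/2) + cos φ₁ · cos φ₂ · sin²(Δλ/2) = 0.065720.
c = 2·atan2(√a, √(1−a)) = 0.51851 rad → d = 6371·c ≈ 3303.41 km.

3303 km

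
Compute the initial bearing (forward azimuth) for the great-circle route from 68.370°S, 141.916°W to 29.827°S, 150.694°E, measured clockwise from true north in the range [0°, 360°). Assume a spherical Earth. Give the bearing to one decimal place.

Δλ = 150.694 − -141.916 = 292.610°; wrapped into (−180°, 180°]: -67.390°.
θ = atan2( sin Δλ · cos φ₂ , cos φ₁ · sin φ₂ − sin φ₁ · cos φ₂ · cos Δλ )
  = atan2(-0.80086, 0.12670) = -81.010° → normalised to [0°, 360°): 278.990°.

279.0°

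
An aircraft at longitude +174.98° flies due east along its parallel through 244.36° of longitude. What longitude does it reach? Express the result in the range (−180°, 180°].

Start at +174.98°; shift +244.36° → +419.34°.
+419.34° lies outside (−180°, 180°]; subtract 360° → +59.34°.

+59.34°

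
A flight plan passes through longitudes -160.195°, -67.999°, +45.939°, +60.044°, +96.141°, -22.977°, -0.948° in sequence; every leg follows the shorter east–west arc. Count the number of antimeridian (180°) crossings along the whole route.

Leg 1: -160.195° → -67.999°, shortest Δλ = 92.196° (east) — does not cross 180°.
Leg 2: -67.999° → +45.939°, shortest Δλ = 113.938° (east) — does not cross 180°.
Leg 3: +45.939° → +60.044°, shortest Δλ = 14.105° (east) — does not cross 180°.
Leg 4: +60.044° → +96.141°, shortest Δλ = 36.097° (east) — does not cross 180°.
Leg 5: +96.141° → -22.977°, shortest Δλ = -119.118° (west) — does not cross 180°.
Leg 6: -22.977° → -0.948°, shortest Δλ = 22.029° (east) — does not cross 180°.
Total crossings: 0.

0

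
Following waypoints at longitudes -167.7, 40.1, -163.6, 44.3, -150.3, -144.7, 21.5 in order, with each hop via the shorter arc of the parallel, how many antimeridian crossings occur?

Leg 1: -167.7° → +40.1°, shortest Δλ = -152.2° (west) — crosses 180°.
Leg 2: +40.1° → -163.6°, shortest Δλ = 156.3° (east) — crosses 180°.
Leg 3: -163.6° → +44.3°, shortest Δλ = -152.1° (west) — crosses 180°.
Leg 4: +44.3° → -150.3°, shortest Δλ = 165.4° (east) — crosses 180°.
Leg 5: -150.3° → -144.7°, shortest Δλ = 5.6° (east) — does not cross 180°.
Leg 6: -144.7° → +21.5°, shortest Δλ = 166.2° (east) — does not cross 180°.
Total crossings: 4.

4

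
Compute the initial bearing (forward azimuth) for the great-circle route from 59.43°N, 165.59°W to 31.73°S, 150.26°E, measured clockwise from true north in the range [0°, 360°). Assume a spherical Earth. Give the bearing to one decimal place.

216.8°

Δλ = 150.26 − -165.59 = 315.85°; wrapped into (−180°, 180°]: -44.15°.
θ = atan2( sin Δλ · cos φ₂ , cos φ₁ · sin φ₂ − sin φ₁ · cos φ₂ · cos Δλ )
  = atan2(-0.59243, -0.79293) = -143.235° → normalised to [0°, 360°): 216.765°.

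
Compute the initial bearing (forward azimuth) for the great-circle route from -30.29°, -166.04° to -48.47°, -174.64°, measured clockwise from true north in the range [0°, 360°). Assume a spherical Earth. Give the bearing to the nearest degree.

Δλ = -174.64 − -166.04 = -8.60°.
θ = atan2( sin Δλ · cos φ₂ , cos φ₁ · sin φ₂ − sin φ₁ · cos φ₂ · cos Δλ )
  = atan2(-0.09914, -0.31576) = -162.569° → normalised to [0°, 360°): 197.431°.

197°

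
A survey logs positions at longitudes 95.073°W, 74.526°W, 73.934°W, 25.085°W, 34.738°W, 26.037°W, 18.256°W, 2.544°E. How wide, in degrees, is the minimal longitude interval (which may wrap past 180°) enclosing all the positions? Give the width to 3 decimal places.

Sort the longitudes: -95.073°, -74.526°, -73.934°, -34.738°, -26.037°, -25.085°, -18.256°, +2.544°.
Eastward gaps between consecutive values (wrapping around): 20.547°, 0.592°, 39.196°, 8.701°, 0.952°, 6.829°, 20.800°, 262.383°.
Largest gap = 262.383° ⇒ minimal covering band is its complement: 360° − 262.383° = 97.617°.
Band runs from -95.073° eastward to +2.544°.

97.617°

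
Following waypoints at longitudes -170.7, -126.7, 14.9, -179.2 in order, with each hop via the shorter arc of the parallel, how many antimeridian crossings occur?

1

Leg 1: -170.7° → -126.7°, shortest Δλ = 44.0° (east) — does not cross 180°.
Leg 2: -126.7° → +14.9°, shortest Δλ = 141.6° (east) — does not cross 180°.
Leg 3: +14.9° → -179.2°, shortest Δλ = 165.9° (east) — crosses 180°.
Total crossings: 1.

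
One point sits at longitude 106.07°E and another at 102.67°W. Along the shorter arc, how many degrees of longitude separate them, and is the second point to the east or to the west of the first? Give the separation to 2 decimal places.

151.26° east

Raw difference: -102.67 − 106.07 = -208.74°.
Normalise into (−180°, 180°]: -208.74° + 360° = 151.26°.
Positive ⇒ the second point lies to the east; separation 151.26°.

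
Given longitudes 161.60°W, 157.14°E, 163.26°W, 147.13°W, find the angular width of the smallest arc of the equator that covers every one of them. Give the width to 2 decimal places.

Sort the longitudes: -163.26°, -161.60°, -147.13°, +157.14°.
Eastward gaps between consecutive values (wrapping around): 1.66°, 14.47°, 304.27°, 39.60°.
Largest gap = 304.27° ⇒ minimal covering band is its complement: 360° − 304.27° = 55.73°.
Band runs from +157.14° eastward to -147.13°, crossing the antimeridian.

55.73°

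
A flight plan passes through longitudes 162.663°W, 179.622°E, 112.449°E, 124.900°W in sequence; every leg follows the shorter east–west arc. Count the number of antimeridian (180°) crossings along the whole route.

2

Leg 1: -162.663° → +179.622°, shortest Δλ = -17.715° (west) — crosses 180°.
Leg 2: +179.622° → +112.449°, shortest Δλ = -67.173° (west) — does not cross 180°.
Leg 3: +112.449° → -124.900°, shortest Δλ = 122.651° (east) — crosses 180°.
Total crossings: 2.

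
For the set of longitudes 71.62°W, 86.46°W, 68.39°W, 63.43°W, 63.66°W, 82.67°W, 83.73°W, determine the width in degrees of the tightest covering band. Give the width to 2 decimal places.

23.03°

Sort the longitudes: -86.46°, -83.73°, -82.67°, -71.62°, -68.39°, -63.66°, -63.43°.
Eastward gaps between consecutive values (wrapping around): 2.73°, 1.06°, 11.05°, 3.23°, 4.73°, 0.23°, 336.97°.
Largest gap = 336.97° ⇒ minimal covering band is its complement: 360° − 336.97° = 23.03°.
Band runs from -86.46° eastward to -63.43°.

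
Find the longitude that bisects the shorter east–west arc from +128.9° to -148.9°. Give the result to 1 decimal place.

Signed shortest Δλ from +128.9° to -148.9° is +82.2°.
Midpoint longitude = +128.9° + (+82.2°)/2 = +128.9° + 41.1° = +170.0°.
(The naïve average (+128.9 + -148.9)/2 = -10.0° is on the wrong side of the globe.)

+170.0°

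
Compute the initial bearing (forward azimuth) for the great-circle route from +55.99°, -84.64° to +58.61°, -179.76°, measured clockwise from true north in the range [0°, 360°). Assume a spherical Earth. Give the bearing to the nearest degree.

315°

Δλ = -179.76 − -84.64 = -95.12°.
θ = atan2( sin Δλ · cos φ₂ , cos φ₁ · sin φ₂ − sin φ₁ · cos φ₂ · cos Δλ )
  = atan2(-0.51878, 0.51601) = -45.154° → normalised to [0°, 360°): 314.846°.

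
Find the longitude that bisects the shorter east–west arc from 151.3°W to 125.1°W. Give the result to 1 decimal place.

Signed shortest Δλ from -151.3° to -125.1° is +26.2°.
Midpoint longitude = -151.3° + (+26.2°)/2 = -151.3° + 13.1° = -138.2°.

138.2°W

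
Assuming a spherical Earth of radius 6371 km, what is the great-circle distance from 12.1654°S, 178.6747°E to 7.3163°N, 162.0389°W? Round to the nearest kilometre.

3040 km

Δλ = -162.0389 − 178.6747 = -340.7136°; wrapped into (−180°, 180°]: 19.2864°.
Δφ = 7.3163 − -12.1654 = 19.4817°.
a = sin²(Δφ/2) + cos φ₁ · cos φ₂ · sin²(Δλ/2) = 0.055833.
c = 2·atan2(√a, √(1−a)) = 0.47709 rad → d = 6371·c ≈ 3039.55 km.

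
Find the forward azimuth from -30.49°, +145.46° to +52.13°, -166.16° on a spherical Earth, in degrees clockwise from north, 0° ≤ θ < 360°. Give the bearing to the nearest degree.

27°

Δλ = -166.16 − 145.46 = -311.62°; wrapped into (−180°, 180°]: 48.38°.
θ = atan2( sin Δλ · cos φ₂ , cos φ₁ · sin φ₂ − sin φ₁ · cos φ₂ · cos Δλ )
  = atan2(0.45891, 0.88712) = 27.353° → normalised to [0°, 360°): 27.353°.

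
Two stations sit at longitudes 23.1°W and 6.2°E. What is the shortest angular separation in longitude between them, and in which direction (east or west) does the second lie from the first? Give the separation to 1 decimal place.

Raw difference: 6.2 − -23.1 = 29.3°.
Normalise into (−180°, 180°]: 29.3° stays 29.3°.
Positive ⇒ the second point lies to the east; separation 29.3°.

29.3° east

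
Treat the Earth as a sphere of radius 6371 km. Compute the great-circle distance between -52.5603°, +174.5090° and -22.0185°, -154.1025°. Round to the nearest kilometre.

Δλ = -154.1025 − 174.5090 = -328.6115°; wrapped into (−180°, 180°]: 31.3885°.
Δφ = -22.0185 − -52.5603 = 30.5418°.
a = sin²(Δφ/2) + cos φ₁ · cos φ₂ · sin²(Δλ/2) = 0.110610.
c = 2·atan2(√a, √(1−a)) = 0.67808 rad → d = 6371·c ≈ 4320.02 km.

4320 km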